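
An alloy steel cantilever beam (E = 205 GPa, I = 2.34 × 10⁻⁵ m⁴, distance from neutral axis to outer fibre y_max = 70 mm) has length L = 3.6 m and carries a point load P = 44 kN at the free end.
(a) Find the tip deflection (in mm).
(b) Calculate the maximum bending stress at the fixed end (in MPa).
(a) Tip deflection of a cantilever with an end point load: δ = P·L^3 / (3·E·I). Convert P = 44 kN = 44000 N, E = 205 GPa = 2.05 × 10¹¹ Pa.
  δ = (44000 × 3.6^3) / (3 × (2.05 × 10¹¹) × (2.34 × 10⁻⁵)) = 0.1426 m = 142.6 mm
(b) Maximum bending moment at the fixed end: M = P·L = 44000 × 3.6 = 158400 N·m. Convert y_max = 70 mm = 0.07 m.
  σ = M·y_max / I = (158400 × 0.07) / (2.34 × 10⁻⁵) = 4.738 × 10⁸ Pa = 473.8 MPa
Final answer: (a) δ = 142.6 mm, (b) σ = 473.8 MPa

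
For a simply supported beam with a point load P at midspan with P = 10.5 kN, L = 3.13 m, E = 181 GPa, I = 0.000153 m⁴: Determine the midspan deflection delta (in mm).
Model: a simply supported beam with a point load P at midspan, so delta = (P·L^3) / (48·E·I).
Convert to SI units:
  P = 10.5 kN = 10500 N
  E = 181 GPa = 1.81 × 10¹¹ Pa
Substitute:
  delta = (10500 × 3.13^3) / (48 × (1.81 × 10¹¹) × 0.000153)
  delta = 0.0002422 m
Convert: delta = 0.0002422 m = 0.2422 mm
Final answer: delta = 0.2422 mm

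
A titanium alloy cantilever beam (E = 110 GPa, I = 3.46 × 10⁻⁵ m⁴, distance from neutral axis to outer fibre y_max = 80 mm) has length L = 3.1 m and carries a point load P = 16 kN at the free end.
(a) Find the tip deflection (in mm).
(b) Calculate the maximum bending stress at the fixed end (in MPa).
(a) Tip deflection of a cantilever with an end point load: δ = P·L^3 / (3·E·I). Convert P = 16 kN = 16000 N, E = 110 GPa = 1.1 × 10¹¹ Pa.
  δ = (16000 × 3.1^3) / (3 × (1.1 × 10¹¹) × (3.46 × 10⁻⁵)) = 0.04175 m = 41.75 mm
(b) Maximum bending moment at the fixed end: M = P·L = 16000 × 3.1 = 49600 N·m. Convert y_max = 80 mm = 0.08 m.
  σ = M·y_max / I = (49600 × 0.08) / (3.46 × 10⁻⁵) = 1.147 × 10⁸ Pa = 114.7 MPa
Final answer: (a) δ = 41.75 mm, (b) σ = 114.7 MPa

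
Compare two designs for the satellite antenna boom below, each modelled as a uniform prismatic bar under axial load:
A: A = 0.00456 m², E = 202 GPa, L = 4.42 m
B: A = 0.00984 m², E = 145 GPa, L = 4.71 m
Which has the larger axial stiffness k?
Model: a uniform prismatic bar under axial load, so k = (A·E) / L (SI units).
  A: k = (0.00456 × (2.02 × 10¹¹)) / 4.42 = 2.084 × 10⁸ N/m = 208.4 MN/m
  B: k = (0.00984 × (1.45 × 10¹¹)) / 4.71 = 3.029 × 10⁸ N/m = 302.9 MN/m
302.9 MN/m > 208.4 MN/m, so B is larger.
Final answer: B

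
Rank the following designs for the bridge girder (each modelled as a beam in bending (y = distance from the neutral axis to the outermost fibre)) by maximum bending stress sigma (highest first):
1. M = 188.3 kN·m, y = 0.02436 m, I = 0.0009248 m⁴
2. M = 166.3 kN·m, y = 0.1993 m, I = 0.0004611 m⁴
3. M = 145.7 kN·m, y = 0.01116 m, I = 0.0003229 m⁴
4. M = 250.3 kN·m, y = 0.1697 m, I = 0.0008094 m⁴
Model: a beam in bending (y = distance from the neutral axis to the outermost fibre), so sigma = (M·y) / I (SI units).
  Case 1: sigma = (188300 × 0.02436) / 0.0009248 = 4.96 × 10⁶ Pa = 4.96 MPa
  Case 2: sigma = (166300 × 0.1993) / 0.0004611 = 7.188 × 10⁷ Pa = 71.88 MPa
  Case 3: sigma = (145700 × 0.01116) / 0.0003229 = 5.036 × 10⁶ Pa = 5.036 MPa
  Case 4: sigma = (250300 × 0.1697) / 0.0008094 = 5.248 × 10⁷ Pa = 52.48 MPa
Ordering: 71.88 MPa (case 2) > 52.48 MPa (case 4) > 5.036 MPa (case 3) > 4.96 MPa (case 1)
Final answer: 2, 4, 3, 1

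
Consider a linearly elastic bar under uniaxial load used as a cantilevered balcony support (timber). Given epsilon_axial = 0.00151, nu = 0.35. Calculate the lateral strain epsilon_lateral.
Model: a linearly elastic bar under uniaxial load, so epsilon_lateral = -nu·epsilon_axial.
Substitute:
  epsilon_lateral = -(0.35 × 0.00151)
  epsilon_lateral = -0.0005285
Final answer: epsilon_lateral = -0.0005285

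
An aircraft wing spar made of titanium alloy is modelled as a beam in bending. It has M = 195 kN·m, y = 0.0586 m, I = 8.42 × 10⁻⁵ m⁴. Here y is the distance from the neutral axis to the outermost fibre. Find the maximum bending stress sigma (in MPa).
Model: a beam in bending, so sigma = (M·y) / I.
Convert to SI units:
  M = 195 kN·m = 195000 N·m
Substitute:
  sigma = (195000 × 0.0586) / (8.42 × 10⁻⁵)
  sigma = 1.357 × 10⁸ Pa
Convert: sigma = 1.357 × 10⁸ Pa = 135.7 MPa
Final answer: sigma = 135.7 MPa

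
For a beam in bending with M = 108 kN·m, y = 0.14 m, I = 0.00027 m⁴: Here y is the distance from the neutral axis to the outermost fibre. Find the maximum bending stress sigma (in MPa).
Model: a beam in bending, so sigma = (M·y) / I.
Convert to SI units:
  M = 108 kN·m = 108000 N·m
Substitute:
  sigma = (108000 × 0.14) / 0.00027
  sigma = 5.6 × 10⁷ Pa
Convert: sigma = 5.6 × 10⁷ Pa = 56 MPa
Final answer: sigma = 56 MPa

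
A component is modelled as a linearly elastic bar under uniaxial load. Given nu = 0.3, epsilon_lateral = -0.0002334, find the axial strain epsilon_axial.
Model: a linearly elastic bar under uniaxial load, so epsilon_lateral = -nu·epsilon_axial.
Solve for epsilon_axial: epsilon_axial = -epsilon_lateral / nu.
Substitute:
  epsilon_axial = -(-0.0002334) / 0.3
  epsilon_axial = 0.000778
Final answer: epsilon_axial = 0.000778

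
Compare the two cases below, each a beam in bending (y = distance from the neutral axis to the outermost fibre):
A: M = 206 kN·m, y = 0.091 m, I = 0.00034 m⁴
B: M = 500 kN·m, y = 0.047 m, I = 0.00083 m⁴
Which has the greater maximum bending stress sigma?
Model: a beam in bending (y = distance from the neutral axis to the outermost fibre), so sigma = (M·y) / I (SI units).
  A: sigma = (206000 × 0.091) / 0.00034 = 5.514 × 10⁷ Pa = 55.14 MPa
  B: sigma = (500000 × 0.047) / 0.00083 = 2.831 × 10⁷ Pa = 28.31 MPa
55.14 MPa > 28.31 MPa, so A is larger.
Final answer: A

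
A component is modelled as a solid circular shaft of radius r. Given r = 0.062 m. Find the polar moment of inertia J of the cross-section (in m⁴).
Model: a solid circular shaft of radius r, so J = (π·r^4) / 2.
Substitute:
  J = (π × 0.062^4) / 2
  J = 2.321 × 10⁻⁵ m⁴
Final answer: J = 2.321 × 10⁻⁵ m⁴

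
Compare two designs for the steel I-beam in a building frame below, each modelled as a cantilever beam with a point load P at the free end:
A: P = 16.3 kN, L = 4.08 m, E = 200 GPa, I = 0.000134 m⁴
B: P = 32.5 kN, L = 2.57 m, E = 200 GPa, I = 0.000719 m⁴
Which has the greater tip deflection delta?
Model: a cantilever beam with a point load P at the free end, so delta = (P·L^3) / (3·E·I) (SI units).
  A: delta = (16300 × 4.08^3) / (3 × (2 × 10¹¹) × 0.000134) = 0.01377 m = 13.77 mm
  B: delta = (32500 × 2.57^3) / (3 × (2 × 10¹¹) × 0.000719) = 0.001279 m = 1.279 mm
13.77 mm > 1.279 mm, so A is larger.
Final answer: A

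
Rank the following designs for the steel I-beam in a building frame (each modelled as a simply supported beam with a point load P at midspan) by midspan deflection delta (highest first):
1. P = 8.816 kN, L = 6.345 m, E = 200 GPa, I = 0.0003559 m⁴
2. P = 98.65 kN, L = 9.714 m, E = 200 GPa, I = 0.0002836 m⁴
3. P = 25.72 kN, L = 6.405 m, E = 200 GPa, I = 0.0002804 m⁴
Model: a simply supported beam with a point load P at midspan, so delta = (P·L^3) / (48·E·I) (SI units).
  Case 1: delta = (8816 × 6.345^3) / (48 × (2 × 10¹¹) × 0.0003559) = 0.0006591 m = 0.6591 mm
  Case 2: delta = (98650 × 9.714^3) / (48 × (2 × 10¹¹) × 0.0002836) = 0.03321 m = 33.21 mm
  Case 3: delta = (25720 × 6.405^3) / (48 × (2 × 10¹¹) × 0.0002804) = 0.002511 m = 2.511 mm
Ordering: 33.21 mm (case 2) > 2.511 mm (case 3) > 0.6591 mm (case 1)
Final answer: 2, 3, 1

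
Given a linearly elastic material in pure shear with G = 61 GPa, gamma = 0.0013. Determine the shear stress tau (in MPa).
Model: a linearly elastic material in pure shear, so tau = G·gamma.
Convert to SI units:
  G = 61 GPa = 6.1 × 10¹⁰ Pa
Substitute:
  tau = (6.1 × 10¹⁰) × 0.0013
  tau = 7.93 × 10⁷ Pa
Convert: tau = 7.93 × 10⁷ Pa = 79.3 MPa
Final answer: tau = 79.3 MPa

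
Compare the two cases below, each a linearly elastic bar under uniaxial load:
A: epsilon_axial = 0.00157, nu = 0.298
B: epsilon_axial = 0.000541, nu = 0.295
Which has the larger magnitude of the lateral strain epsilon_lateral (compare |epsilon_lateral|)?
Model: a linearly elastic bar under uniaxial load, so epsilon_lateral = -nu·epsilon_axial (SI units).
  A: epsilon_lateral = -(0.298 × 0.00157) = -0.0004679
  B: epsilon_lateral = -(0.295 × 0.000541) = -0.0001596
|epsilon_lateral|: A = 0.0004679, B = 0.0001596, so A is larger in magnitude.
Final answer: A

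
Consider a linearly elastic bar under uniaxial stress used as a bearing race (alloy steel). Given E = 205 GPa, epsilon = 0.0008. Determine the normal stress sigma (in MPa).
Model: a linearly elastic bar under uniaxial stress, so sigma = E·epsilon.
Convert to SI units:
  E = 205 GPa = 2.05 × 10¹¹ Pa
Substitute:
  sigma = (2.05 × 10¹¹) × 0.0008
  sigma = 1.64 × 10⁸ Pa
Convert: sigma = 1.64 × 10⁸ Pa = 164 MPa
Final answer: sigma = 164 MPa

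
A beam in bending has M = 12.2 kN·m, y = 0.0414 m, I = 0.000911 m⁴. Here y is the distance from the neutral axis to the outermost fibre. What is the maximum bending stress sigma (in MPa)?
Model: a beam in bending, so sigma = (M·y) / I.
Convert to SI units:
  M = 12.2 kN·m = 12200 N·m
Substitute:
  sigma = (12200 × 0.0414) / 0.000911
  sigma = 554400 Pa
Convert: sigma = 554400 Pa = 0.5544 MPa
Final answer: sigma = 0.5544 MPa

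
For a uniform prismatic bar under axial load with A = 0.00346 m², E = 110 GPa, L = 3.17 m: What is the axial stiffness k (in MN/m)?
Model: a uniform prismatic bar under axial load, so k = (A·E) / L.
Convert to SI units:
  E = 110 GPa = 1.1 × 10¹¹ Pa
Substitute:
  k = (0.00346 × (1.1 × 10¹¹)) / 3.17
  k = 1.201 × 10⁸ N/m
Convert: k = 1.201 × 10⁸ N/m = 120.1 MN/m
Final answer: k = 120.1 MN/m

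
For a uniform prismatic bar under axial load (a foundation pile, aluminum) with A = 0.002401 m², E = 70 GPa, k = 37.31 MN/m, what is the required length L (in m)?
Model: a uniform prismatic bar under axial load, so k = (A·E) / L.
Solve for L: L = (A·E) / k.
Convert to SI units:
  E = 70 GPa = 7 × 10¹⁰ Pa
  k = 37.31 MN/m = 3.731 × 10⁷ N/m
Substitute:
  L = (0.002401 × (7 × 10¹⁰)) / (3.731 × 10⁷)
  L = 4.505 m
Final answer: L = 4.505 m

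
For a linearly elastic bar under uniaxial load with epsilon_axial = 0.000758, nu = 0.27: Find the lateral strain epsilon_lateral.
Model: a linearly elastic bar under uniaxial load, so epsilon_lateral = -nu·epsilon_axial.
Substitute:
  epsilon_lateral = -(0.27 × 0.000758)
  epsilon_lateral = -0.0002047
Final answer: epsilon_lateral = -0.0002047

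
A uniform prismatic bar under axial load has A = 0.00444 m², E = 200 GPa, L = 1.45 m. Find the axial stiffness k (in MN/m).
Model: a uniform prismatic bar under axial load, so k = (A·E) / L.
Convert to SI units:
  E = 200 GPa = 2 × 10¹¹ Pa
Substitute:
  k = (0.00444 × (2 × 10¹¹)) / 1.45
  k = 6.124 × 10⁸ N/m
Convert: k = 6.124 × 10⁸ N/m = 612.4 MN/m
Final answer: k = 612.4 MN/m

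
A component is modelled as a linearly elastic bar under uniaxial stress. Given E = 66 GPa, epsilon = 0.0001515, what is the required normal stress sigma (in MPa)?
Model: a linearly elastic bar under uniaxial stress, so epsilon = sigma / E.
Solve for sigma: sigma = epsilon·E.
Convert to SI units:
  E = 66 GPa = 6.6 × 10¹⁰ Pa
Substitute:
  sigma = 0.0001515 × (6.6 × 10¹⁰)
  sigma = 9.999 × 10⁶ Pa
Convert: sigma = 9.999 × 10⁶ Pa = 9.999 MPa
Final answer: sigma = 9.999 MPa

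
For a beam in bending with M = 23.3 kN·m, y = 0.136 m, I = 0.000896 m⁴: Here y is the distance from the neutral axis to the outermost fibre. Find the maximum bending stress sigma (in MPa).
Model: a beam in bending, so sigma = (M·y) / I.
Convert to SI units:
  M = 23.3 kN·m = 23300 N·m
Substitute:
  sigma = (23300 × 0.136) / 0.000896
  sigma = 3.537 × 10⁶ Pa
Convert: sigma = 3.537 × 10⁶ Pa = 3.537 MPa
Final answer: sigma = 3.537 MPa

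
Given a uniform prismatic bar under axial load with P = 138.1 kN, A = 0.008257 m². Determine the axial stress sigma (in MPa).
Model: a uniform prismatic bar under axial load, so sigma = P / A.
Convert to SI units:
  P = 138.1 kN = 138100 N
Substitute:
  sigma = 138100 / 0.008257
  sigma = 1.673 × 10⁷ Pa
Convert: sigma = 1.673 × 10⁷ Pa = 16.73 MPa
Final answer: sigma = 16.73 MPa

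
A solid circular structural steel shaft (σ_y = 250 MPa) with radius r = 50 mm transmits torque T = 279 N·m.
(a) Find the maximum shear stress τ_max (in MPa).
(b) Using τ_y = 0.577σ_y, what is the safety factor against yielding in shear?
(a) For a solid circular shaft, τ_max = T·r/J with J = π·r^4/2, i.e. τ_max = 2·T / (π·r^3). Convert r = 50 mm = 0.05 m.
  τ_max = (2 × 279) / (π × 0.05^3) = 1.421 × 10⁶ Pa = 1.421 MPa
(b) τ_y = 0.577 × 250 = 144.25 MPa
  SF = τ_y/τ_max = 144.25 / 1.421 = 101.5
Final answer: (a) τ_max = 1.421 MPa, (b) SF = 101.5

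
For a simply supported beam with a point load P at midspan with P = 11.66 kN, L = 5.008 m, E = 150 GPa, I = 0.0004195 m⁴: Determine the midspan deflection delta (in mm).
Model: a simply supported beam with a point load P at midspan, so delta = (P·L^3) / (48·E·I).
Convert to SI units:
  P = 11.66 kN = 11660 N
  E = 150 GPa = 1.5 × 10¹¹ Pa
Substitute:
  delta = (11660 × 5.008^3) / (48 × (1.5 × 10¹¹) × 0.0004195)
  delta = 0.0004849 m
Convert: delta = 0.0004849 m = 0.4849 mm
Final answer: delta = 0.4849 mm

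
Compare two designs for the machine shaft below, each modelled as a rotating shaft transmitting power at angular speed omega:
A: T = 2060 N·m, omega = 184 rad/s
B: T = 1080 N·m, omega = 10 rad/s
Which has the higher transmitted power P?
Model: a rotating shaft transmitting power at angular speed omega, so P = T·omega (SI units).
  A: P = 2060 × 184 = 379000 W = 379 kW
  B: P = 1080 × 10 = 10800 W = 10.8 kW
379 kW > 10.8 kW, so A is larger.
Final answer: A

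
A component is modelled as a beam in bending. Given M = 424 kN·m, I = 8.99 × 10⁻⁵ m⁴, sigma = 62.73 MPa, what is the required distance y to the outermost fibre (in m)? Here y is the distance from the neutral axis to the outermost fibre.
Model: a beam in bending, so sigma = (M·y) / I.
Solve for y: y = (sigma·I) / M.
Convert to SI units:
  M = 424 kN·m = 424000 N·m
  sigma = 62.73 MPa = 6.273 × 10⁷ Pa
Substitute:
  y = ((6.273 × 10⁷) × (8.99 × 10⁻⁵)) / 424000
  y = 0.0133 m
Final answer: y = 0.0133 m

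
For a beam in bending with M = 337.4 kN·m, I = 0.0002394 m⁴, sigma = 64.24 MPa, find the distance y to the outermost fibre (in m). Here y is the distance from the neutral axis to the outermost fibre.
Model: a beam in bending, so sigma = (M·y) / I.
Solve for y: y = (sigma·I) / M.
Convert to SI units:
  M = 337.4 kN·m = 337400 N·m
  sigma = 64.24 MPa = 6.424 × 10⁷ Pa
Substitute:
  y = ((6.424 × 10⁷) × 0.0002394) / 337400
  y = 0.04558 m
Final answer: y = 0.04558 m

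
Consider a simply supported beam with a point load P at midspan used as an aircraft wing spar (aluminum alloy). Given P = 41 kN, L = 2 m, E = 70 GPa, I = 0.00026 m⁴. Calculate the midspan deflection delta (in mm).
Model: a simply supported beam with a point load P at midspan, so delta = (P·L^3) / (48·E·I).
Convert to SI units:
  P = 41 kN = 41000 N
  E = 70 GPa = 7 × 10¹⁰ Pa
Substitute:
  delta = (41000 × 2^3) / (48 × (7 × 10¹⁰) × 0.00026)
  delta = 0.0003755 m
Convert: delta = 0.0003755 m = 0.3755 mm
Final answer: delta = 0.3755 mm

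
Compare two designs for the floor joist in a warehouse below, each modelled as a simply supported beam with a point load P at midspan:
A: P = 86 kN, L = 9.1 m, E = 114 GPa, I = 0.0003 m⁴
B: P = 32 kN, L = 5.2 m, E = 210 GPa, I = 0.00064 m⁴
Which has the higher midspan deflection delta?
Model: a simply supported beam with a point load P at midspan, so delta = (P·L^3) / (48·E·I) (SI units).
  A: delta = (86000 × 9.1^3) / (48 × (1.14 × 10¹¹) × 0.0003) = 0.03948 m = 39.48 mm
  B: delta = (32000 × 5.2^3) / (48 × (2.1 × 10¹¹) × 0.00064) = 0.0006975 m = 0.6975 mm
39.48 mm > 0.6975 mm, so A is larger.
Final answer: A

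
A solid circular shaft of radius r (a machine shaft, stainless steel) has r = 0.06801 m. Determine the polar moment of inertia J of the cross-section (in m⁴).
Model: a solid circular shaft of radius r, so J = (π·r^4) / 2.
Substitute:
  J = (π × 0.06801^4) / 2
  J = 3.361 × 10⁻⁵ m⁴
Final answer: J = 3.361 × 10⁻⁵ m⁴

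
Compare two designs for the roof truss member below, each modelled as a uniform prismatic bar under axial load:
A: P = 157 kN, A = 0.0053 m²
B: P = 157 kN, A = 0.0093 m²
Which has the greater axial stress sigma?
Model: a uniform prismatic bar under axial load, so sigma = P / A (SI units).
  A: sigma = 157000 / 0.0053 = 2.962 × 10⁷ Pa = 29.62 MPa
  B: sigma = 157000 / 0.0093 = 1.688 × 10⁷ Pa = 16.88 MPa
29.62 MPa > 16.88 MPa, so A is larger.
Final answer: A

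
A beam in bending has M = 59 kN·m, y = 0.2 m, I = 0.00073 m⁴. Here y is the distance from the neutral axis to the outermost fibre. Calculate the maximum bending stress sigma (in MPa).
Model: a beam in bending, so sigma = (M·y) / I.
Convert to SI units:
  M = 59 kN·m = 59000 N·m
Substitute:
  sigma = (59000 × 0.2) / 0.00073
  sigma = 1.616 × 10⁷ Pa
Convert: sigma = 1.616 × 10⁷ Pa = 16.16 MPa
Final answer: sigma = 16.16 MPa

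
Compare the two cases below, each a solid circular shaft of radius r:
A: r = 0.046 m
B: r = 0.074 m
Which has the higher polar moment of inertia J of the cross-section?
Model: a solid circular shaft of radius r, so J = (π·r^4) / 2 (SI units).
  A: J = (π × 0.046^4) / 2 = 7.033 × 10⁻⁶ m⁴
  B: J = (π × 0.074^4) / 2 = 4.71 × 10⁻⁵ m⁴
4.71 × 10⁻⁵ m⁴ > 7.033 × 10⁻⁶ m⁴, so B is larger.
Final answer: B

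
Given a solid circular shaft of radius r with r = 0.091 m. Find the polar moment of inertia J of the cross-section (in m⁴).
Model: a solid circular shaft of radius r, so J = (π·r^4) / 2.
Substitute:
  J = (π × 0.091^4) / 2
  J = 0.0001077 m⁴
Final answer: J = 0.0001077 m⁴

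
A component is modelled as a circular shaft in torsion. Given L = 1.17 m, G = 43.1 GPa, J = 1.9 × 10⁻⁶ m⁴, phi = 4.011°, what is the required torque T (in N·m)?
Model: a circular shaft in torsion, so phi = (T·L) / (G·J).
Solve for T: T = (phi·G·J) / L.
Convert to SI units:
  G = 43.1 GPa = 4.31 × 10¹⁰ Pa
  phi = 4.011° = 0.07001 rad
Substitute:
  T = (0.07001 × (4.31 × 10¹⁰) × (1.9 × 10⁻⁶)) / 1.17
  T = 4900 N·m
Final answer: T = 4900 N·m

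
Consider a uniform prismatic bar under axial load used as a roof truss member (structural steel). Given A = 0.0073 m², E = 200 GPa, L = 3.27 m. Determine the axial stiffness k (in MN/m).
Model: a uniform prismatic bar under axial load, so k = (A·E) / L.
Convert to SI units:
  E = 200 GPa = 2 × 10¹¹ Pa
Substitute:
  k = (0.0073 × (2 × 10¹¹)) / 3.27
  k = 4.465 × 10⁸ N/m
Convert: k = 4.465 × 10⁸ N/m = 446.5 MN/m
Final answer: k = 446.5 MN/m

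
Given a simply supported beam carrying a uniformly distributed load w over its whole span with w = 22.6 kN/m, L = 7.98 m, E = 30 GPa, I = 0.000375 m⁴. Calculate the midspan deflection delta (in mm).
Model: a simply supported beam carrying a uniformly distributed load w over its whole span, so delta = (5·w·L^4) / (384·E·I).
Convert to SI units:
  w = 22.6 kN/m = 22600 N/m
  E = 30 GPa = 3 × 10¹⁰ Pa
Substitute:
  delta = (5 × 22600 × 7.98^4) / (384 × (3 × 10¹⁰) × 0.000375)
  delta = 0.1061 m
Convert: delta = 0.1061 m = 106.1 mm
Final answer: delta = 106.1 mm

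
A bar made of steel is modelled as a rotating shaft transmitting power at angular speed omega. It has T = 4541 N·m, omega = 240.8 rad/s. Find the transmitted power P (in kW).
Model: a rotating shaft transmitting power at angular speed omega, so P = T·omega.
Substitute:
  P = 4541 × 240.8
  P = 1.093 × 10⁶ W
Convert: P = 1.093 × 10⁶ W = 1093 kW
Final answer: P = 1093 kW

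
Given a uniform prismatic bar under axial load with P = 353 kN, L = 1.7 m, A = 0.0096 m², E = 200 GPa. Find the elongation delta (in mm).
Model: a uniform prismatic bar under axial load, so delta = (P·L) / (A·E).
Convert to SI units:
  P = 353 kN = 353000 N
  E = 200 GPa = 2 × 10¹¹ Pa
Substitute:
  delta = (353000 × 1.7) / (0.0096 × (2 × 10¹¹))
  delta = 0.0003126 m
Convert: delta = 0.0003126 m = 0.3126 mm
Final answer: delta = 0.3126 mm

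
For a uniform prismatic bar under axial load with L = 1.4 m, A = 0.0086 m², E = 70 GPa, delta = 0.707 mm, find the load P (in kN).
Model: a uniform prismatic bar under axial load, so delta = (P·L) / (A·E).
Solve for P: P = (delta·A·E) / L.
Convert to SI units:
  E = 70 GPa = 7 × 10¹⁰ Pa
  delta = 0.707 mm = 0.000707 m
Substitute:
  P = (0.000707 × 0.0086 × (7 × 10¹⁰)) / 1.4
  P = 304000 N
Convert: P = 304000 N = 304 kN
Final answer: P = 304 kN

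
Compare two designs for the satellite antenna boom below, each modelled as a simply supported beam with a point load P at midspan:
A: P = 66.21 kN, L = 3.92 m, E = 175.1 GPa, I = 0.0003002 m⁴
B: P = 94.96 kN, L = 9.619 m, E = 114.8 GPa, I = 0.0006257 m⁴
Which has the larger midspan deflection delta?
Model: a simply supported beam with a point load P at midspan, so delta = (P·L^3) / (48·E·I) (SI units).
  A: delta = (66210 × 3.92^3) / (48 × (1.751 × 10¹¹) × 0.0003002) = 0.001581 m = 1.581 mm
  B: delta = (94960 × 9.619^3) / (48 × (1.148 × 10¹¹) × 0.0006257) = 0.02451 m = 24.51 mm
24.51 mm > 1.581 mm, so B is larger.
Final answer: B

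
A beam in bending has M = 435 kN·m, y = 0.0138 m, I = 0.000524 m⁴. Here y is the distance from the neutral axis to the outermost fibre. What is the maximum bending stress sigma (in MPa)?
Model: a beam in bending, so sigma = (M·y) / I.
Convert to SI units:
  M = 435 kN·m = 435000 N·m
Substitute:
  sigma = (435000 × 0.0138) / 0.000524
  sigma = 1.146 × 10⁷ Pa
Convert: sigma = 1.146 × 10⁷ Pa = 11.46 MPa
Final answer: sigma = 11.46 MPa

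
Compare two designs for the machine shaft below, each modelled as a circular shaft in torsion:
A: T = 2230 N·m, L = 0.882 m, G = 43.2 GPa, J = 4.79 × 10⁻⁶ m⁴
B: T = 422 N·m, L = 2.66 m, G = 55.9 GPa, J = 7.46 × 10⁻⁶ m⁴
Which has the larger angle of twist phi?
Model: a circular shaft in torsion, so phi = (T·L) / (G·J) (SI units).
  A: phi = (2230 × 0.882) / ((4.32 × 10¹⁰) × (4.79 × 10⁻⁶)) = 0.009505 rad = 0.5446°
  B: phi = (422 × 2.66) / ((5.59 × 10¹⁰) × (7.46 × 10⁻⁶)) = 0.002692 rad = 0.1542°
0.5446° > 0.1542°, so A is larger.
Final answer: A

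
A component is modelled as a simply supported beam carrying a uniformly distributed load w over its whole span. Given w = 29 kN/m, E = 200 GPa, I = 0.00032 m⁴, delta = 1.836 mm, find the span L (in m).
Model: a simply supported beam carrying a uniformly distributed load w over its whole span, so delta = (5·w·L^4) / (384·E·I).
Solve for L: L = ((384·delta·E·I) / (5·w))^(1/4).
Convert to SI units:
  w = 29 kN/m = 29000 N/m
  E = 200 GPa = 2 × 10¹¹ Pa
  delta = 1.836 mm = 0.001836 m
Substitute:
  L = ((384 × 0.001836 × (2 × 10¹¹) × 0.00032) / (5 × 29000))^(1/4)
  L = 4.2 m
Final answer: L = 4.2 m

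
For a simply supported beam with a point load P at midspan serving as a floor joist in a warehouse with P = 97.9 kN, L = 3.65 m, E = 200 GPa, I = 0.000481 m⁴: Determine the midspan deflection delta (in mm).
Model: a simply supported beam with a point load P at midspan, so delta = (P·L^3) / (48·E·I).
Convert to SI units:
  P = 97.9 kN = 97900 N
  E = 200 GPa = 2 × 10¹¹ Pa
Substitute:
  delta = (97900 × 3.65^3) / (48 × (2 × 10¹¹) × 0.000481)
  delta = 0.001031 m
Convert: delta = 0.001031 m = 1.031 mm
Final answer: delta = 1.031 mm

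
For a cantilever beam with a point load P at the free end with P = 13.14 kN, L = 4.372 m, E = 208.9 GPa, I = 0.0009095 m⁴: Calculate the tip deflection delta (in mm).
Model: a cantilever beam with a point load P at the free end, so delta = (P·L^3) / (3·E·I).
Convert to SI units:
  P = 13.14 kN = 13140 N
  E = 208.9 GPa = 2.089 × 10¹¹ Pa
Substitute:
  delta = (13140 × 4.372^3) / (3 × (2.089 × 10¹¹) × 0.0009095)
  delta = 0.001927 m
Convert: delta = 0.001927 m = 1.927 mm
Final answer: delta = 1.927 mm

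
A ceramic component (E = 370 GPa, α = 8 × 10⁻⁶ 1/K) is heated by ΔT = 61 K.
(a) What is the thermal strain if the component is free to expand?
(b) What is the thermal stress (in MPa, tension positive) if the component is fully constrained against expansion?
(a) Free thermal strain ε_th = α·ΔT = (8 × 10⁻⁶) × 61 = 0.000488
(b) Fully constrained, the expansion is suppressed, so σ = -E·α·ΔT. Convert E = 370 GPa = 3.7 × 10¹¹ Pa.
  σ = -(3.7 × 10¹¹) × (8 × 10⁻⁶) × 61 = -1.806 × 10⁸ Pa = -180.6 MPa (compressive)
Final answer: (a) ε_th = 0.000488, (b) σ = -180.6 MPa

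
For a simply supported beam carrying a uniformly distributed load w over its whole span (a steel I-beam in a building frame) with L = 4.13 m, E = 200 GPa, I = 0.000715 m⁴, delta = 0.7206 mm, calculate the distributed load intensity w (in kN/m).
Model: a simply supported beam carrying a uniformly distributed load w over its whole span, so delta = (5·w·L^4) / (384·E·I).
Solve for w: w = (384·delta·E·I) / (5·L^4).
Convert to SI units:
  E = 200 GPa = 2 × 10¹¹ Pa
  delta = 0.7206 mm = 0.0007206 m
Substitute:
  w = (384 × 0.0007206 × (2 × 10¹¹) × 0.000715) / (5 × 4.13^4)
  w = 27200 N/m
Convert: w = 27200 N/m = 27.2 kN/m
Final answer: w = 27.2 kN/m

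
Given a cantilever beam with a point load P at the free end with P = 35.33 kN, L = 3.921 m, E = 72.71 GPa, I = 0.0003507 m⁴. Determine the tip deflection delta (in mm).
Model: a cantilever beam with a point load P at the free end, so delta = (P·L^3) / (3·E·I).
Convert to SI units:
  P = 35.33 kN = 35330 N
  E = 72.71 GPa = 7.271 × 10¹⁰ Pa
Substitute:
  delta = (35330 × 3.921^3) / (3 × (7.271 × 10¹⁰) × 0.0003507)
  delta = 0.02784 m
Convert: delta = 0.02784 m = 27.84 mm
Final answer: delta = 27.84 mm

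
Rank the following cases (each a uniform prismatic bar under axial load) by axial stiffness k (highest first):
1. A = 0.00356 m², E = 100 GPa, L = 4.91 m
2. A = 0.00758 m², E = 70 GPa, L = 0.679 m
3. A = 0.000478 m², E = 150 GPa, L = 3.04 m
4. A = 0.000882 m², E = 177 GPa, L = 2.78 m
Model: a uniform prismatic bar under axial load, so k = (A·E) / L (SI units).
  Case 1: k = (0.00356 × (1 × 10¹¹)) / 4.91 = 7.251 × 10⁷ N/m = 72.51 MN/m
  Case 2: k = (0.00758 × (7 × 10¹⁰)) / 0.679 = 7.814 × 10⁸ N/m = 781.4 MN/m
  Case 3: k = (0.000478 × (1.5 × 10¹¹)) / 3.04 = 2.359 × 10⁷ N/m = 23.59 MN/m
  Case 4: k = (0.000882 × (1.77 × 10¹¹)) / 2.78 = 5.616 × 10⁷ N/m = 56.16 MN/m
Ordering: 781.4 MN/m (case 2) > 72.51 MN/m (case 1) > 56.16 MN/m (case 4) > 23.59 MN/m (case 3)
Final answer: 2, 1, 4, 3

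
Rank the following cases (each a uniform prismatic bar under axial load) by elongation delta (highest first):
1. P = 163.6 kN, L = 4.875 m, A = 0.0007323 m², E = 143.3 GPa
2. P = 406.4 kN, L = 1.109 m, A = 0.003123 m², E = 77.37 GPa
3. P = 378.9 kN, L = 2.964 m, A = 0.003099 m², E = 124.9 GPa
Model: a uniform prismatic bar under axial load, so delta = (P·L) / (A·E) (SI units).
  Case 1: delta = (163600 × 4.875) / (0.0007323 × (1.433 × 10¹¹)) = 0.0076 m = 7.6 mm
  Case 2: delta = (406400 × 1.109) / (0.003123 × (7.737 × 10¹⁰)) = 0.001865 m = 1.865 mm
  Case 3: delta = (378900 × 2.964) / (0.003099 × (1.249 × 10¹¹)) = 0.002901 m = 2.901 mm
Ordering: 7.6 mm (case 1) > 2.901 mm (case 3) > 1.865 mm (case 2)
Final answer: 1, 3, 2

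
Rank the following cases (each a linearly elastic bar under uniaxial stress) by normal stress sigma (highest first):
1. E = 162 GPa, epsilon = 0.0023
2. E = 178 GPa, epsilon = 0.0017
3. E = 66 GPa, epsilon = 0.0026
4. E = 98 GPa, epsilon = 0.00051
Model: a linearly elastic bar under uniaxial stress, so sigma = E·epsilon (SI units).
  Case 1: sigma = (1.62 × 10¹¹) × 0.0023 = 3.726 × 10⁸ Pa = 372.6 MPa
  Case 2: sigma = (1.78 × 10¹¹) × 0.0017 = 3.026 × 10⁸ Pa = 302.6 MPa
  Case 3: sigma = (6.6 × 10¹⁰) × 0.0026 = 1.716 × 10⁸ Pa = 171.6 MPa
  Case 4: sigma = (9.8 × 10¹⁰) × 0.00051 = 4.998 × 10⁷ Pa = 49.98 MPa
Ordering: 372.6 MPa (case 1) > 302.6 MPa (case 2) > 171.6 MPa (case 3) > 49.98 MPa (case 4)
Final answer: 1, 2, 3, 4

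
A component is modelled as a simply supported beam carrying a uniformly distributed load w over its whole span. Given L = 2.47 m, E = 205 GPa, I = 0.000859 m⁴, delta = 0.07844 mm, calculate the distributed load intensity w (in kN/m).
Model: a simply supported beam carrying a uniformly distributed load w over its whole span, so delta = (5·w·L^4) / (384·E·I).
Solve for w: w = (384·delta·E·I) / (5·L^4).
Convert to SI units:
  E = 205 GPa = 2.05 × 10¹¹ Pa
  delta = 0.07844 mm = 7.844 × 10⁻⁵ m
Substitute:
  w = (384 × (7.844 × 10⁻⁵) × (2.05 × 10¹¹) × 0.000859) / (5 × 2.47^4)
  w = 28500 N/m
Convert: w = 28500 N/m = 28.5 kN/m
Final answer: w = 28.5 kN/m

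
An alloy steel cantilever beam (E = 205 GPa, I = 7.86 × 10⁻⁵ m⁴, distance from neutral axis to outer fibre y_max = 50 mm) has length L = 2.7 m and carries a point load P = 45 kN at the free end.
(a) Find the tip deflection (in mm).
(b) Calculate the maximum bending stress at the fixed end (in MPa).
(a) Tip deflection of a cantilever with an end point load: δ = P·L^3 / (3·E·I). Convert P = 45 kN = 45000 N, E = 205 GPa = 2.05 × 10¹¹ Pa.
  δ = (45000 × 2.7^3) / (3 × (2.05 × 10¹¹) × (7.86 × 10⁻⁵)) = 0.01832 m = 18.32 mm
(b) Maximum bending moment at the fixed end: M = P·L = 45000 × 2.7 = 121500 N·m. Convert y_max = 50 mm = 0.05 m.
  σ = M·y_max / I = (121500 × 0.05) / (7.86 × 10⁻⁵) = 7.729 × 10⁷ Pa = 77.29 MPa
Final answer: (a) δ = 18.32 mm, (b) σ = 77.29 MPa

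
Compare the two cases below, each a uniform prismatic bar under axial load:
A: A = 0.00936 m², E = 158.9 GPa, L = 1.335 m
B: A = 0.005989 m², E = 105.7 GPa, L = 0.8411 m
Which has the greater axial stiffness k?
Model: a uniform prismatic bar under axial load, so k = (A·E) / L (SI units).
  A: k = (0.00936 × (1.589 × 10¹¹)) / 1.335 = 1.114 × 10⁹ N/m = 1114 MN/m
  B: k = (0.005989 × (1.057 × 10¹¹)) / 0.8411 = 7.526 × 10⁸ N/m = 752.6 MN/m
1114 MN/m > 752.6 MN/m, so A is larger.
Final answer: A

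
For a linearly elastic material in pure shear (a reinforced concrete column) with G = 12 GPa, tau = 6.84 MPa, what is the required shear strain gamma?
Model: a linearly elastic material in pure shear, so tau = G·gamma.
Solve for gamma: gamma = tau / G.
Convert to SI units:
  G = 12 GPa = 1.2 × 10¹⁰ Pa
  tau = 6.84 MPa = 6.84 × 10⁶ Pa
Substitute:
  gamma = (6.84 × 10⁶) / (1.2 × 10¹⁰)
  gamma = 0.00057
Final answer: gamma = 0.00057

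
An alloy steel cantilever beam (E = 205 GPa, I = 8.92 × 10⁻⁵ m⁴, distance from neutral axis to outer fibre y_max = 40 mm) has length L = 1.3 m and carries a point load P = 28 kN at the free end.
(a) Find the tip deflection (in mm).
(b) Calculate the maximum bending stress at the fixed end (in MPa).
(a) Tip deflection of a cantilever with an end point load: δ = P·L^3 / (3·E·I). Convert P = 28 kN = 28000 N, E = 205 GPa = 2.05 × 10¹¹ Pa.
  δ = (28000 × 1.3^3) / (3 × (2.05 × 10¹¹) × (8.92 × 10⁻⁵)) = 0.001121 m = 1.121 mm
(b) Maximum bending moment at the fixed end: M = P·L = 28000 × 1.3 = 36400 N·m. Convert y_max = 40 mm = 0.04 m.
  σ = M·y_max / I = (36400 × 0.04) / (8.92 × 10⁻⁵) = 1.632 × 10⁷ Pa = 16.32 MPa
Final answer: (a) δ = 1.121 mm, (b) σ = 16.32 MPa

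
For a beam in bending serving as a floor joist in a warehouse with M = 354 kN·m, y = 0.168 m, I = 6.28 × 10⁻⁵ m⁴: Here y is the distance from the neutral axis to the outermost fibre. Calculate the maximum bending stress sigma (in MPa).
Model: a beam in bending, so sigma = (M·y) / I.
Convert to SI units:
  M = 354 kN·m = 354000 N·m
Substitute:
  sigma = (354000 × 0.168) / (6.28 × 10⁻⁵)
  sigma = 9.47 × 10⁸ Pa
Convert: sigma = 9.47 × 10⁸ Pa = 947 MPa
Final answer: sigma = 947 MPa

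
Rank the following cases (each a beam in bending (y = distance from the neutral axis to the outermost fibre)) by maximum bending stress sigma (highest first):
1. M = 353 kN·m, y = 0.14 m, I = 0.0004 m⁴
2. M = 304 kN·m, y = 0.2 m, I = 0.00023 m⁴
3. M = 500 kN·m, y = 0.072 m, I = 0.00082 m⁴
Model: a beam in bending (y = distance from the neutral axis to the outermost fibre), so sigma = (M·y) / I (SI units).
  Case 1: sigma = (353000 × 0.14) / 0.0004 = 1.236 × 10⁸ Pa = 123.6 MPa
  Case 2: sigma = (304000 × 0.2) / 0.00023 = 2.643 × 10⁸ Pa = 264.3 MPa
  Case 3: sigma = (500000 × 0.072) / 0.00082 = 4.39 × 10⁷ Pa = 43.9 MPa
Ordering: 264.3 MPa (case 2) > 123.6 MPa (case 1) > 43.9 MPa (case 3)
Final answer: 2, 1, 3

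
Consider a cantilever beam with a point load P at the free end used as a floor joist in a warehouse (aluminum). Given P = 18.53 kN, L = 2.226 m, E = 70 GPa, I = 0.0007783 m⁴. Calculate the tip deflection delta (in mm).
Model: a cantilever beam with a point load P at the free end, so delta = (P·L^3) / (3·E·I).
Convert to SI units:
  P = 18.53 kN = 18530 N
  E = 70 GPa = 7 × 10¹⁰ Pa
Substitute:
  delta = (18530 × 2.226^3) / (3 × (7 × 10¹⁰) × 0.0007783)
  delta = 0.001251 m
Convert: delta = 0.001251 m = 1.251 mm
Final answer: delta = 1.251 mm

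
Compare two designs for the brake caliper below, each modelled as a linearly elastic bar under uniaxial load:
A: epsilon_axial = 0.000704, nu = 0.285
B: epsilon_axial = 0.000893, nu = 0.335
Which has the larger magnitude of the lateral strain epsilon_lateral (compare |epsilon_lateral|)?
Model: a linearly elastic bar under uniaxial load, so epsilon_lateral = -nu·epsilon_axial (SI units).
  A: epsilon_lateral = -(0.285 × 0.000704) = -0.0002006
  B: epsilon_lateral = -(0.335 × 0.000893) = -0.0002992
|epsilon_lateral|: A = 0.0002006, B = 0.0002992, so B is larger in magnitude.
Final answer: B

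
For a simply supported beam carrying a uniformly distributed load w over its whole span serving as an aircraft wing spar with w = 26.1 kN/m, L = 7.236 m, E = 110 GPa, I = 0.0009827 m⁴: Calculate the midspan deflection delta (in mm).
Model: a simply supported beam carrying a uniformly distributed load w over its whole span, so delta = (5·w·L^4) / (384·E·I).
Convert to SI units:
  w = 26.1 kN/m = 26100 N/m
  E = 110 GPa = 1.1 × 10¹¹ Pa
Substitute:
  delta = (5 × 26100 × 7.236^4) / (384 × (1.1 × 10¹¹) × 0.0009827)
  delta = 0.008619 m
Convert: delta = 0.008619 m = 8.619 mm
Final answer: delta = 8.619 mm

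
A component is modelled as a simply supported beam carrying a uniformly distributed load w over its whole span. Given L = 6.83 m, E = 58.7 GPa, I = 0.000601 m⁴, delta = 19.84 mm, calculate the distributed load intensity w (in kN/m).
Model: a simply supported beam carrying a uniformly distributed load w over its whole span, so delta = (5·w·L^4) / (384·E·I).
Solve for w: w = (384·delta·E·I) / (5·L^4).
Convert to SI units:
  E = 58.7 GPa = 5.87 × 10¹⁰ Pa
  delta = 19.84 mm = 0.01984 m
Substitute:
  w = (384 × 0.01984 × (5.87 × 10¹⁰) × 0.000601) / (5 × 6.83^4)
  w = 24700 N/m
Convert: w = 24700 N/m = 24.7 kN/m
Final answer: w = 24.7 kN/m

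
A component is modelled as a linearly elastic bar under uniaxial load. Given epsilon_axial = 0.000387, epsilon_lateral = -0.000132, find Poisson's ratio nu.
Model: a linearly elastic bar under uniaxial load, so epsilon_lateral = -nu·epsilon_axial.
Solve for nu: nu = -epsilon_lateral / epsilon_axial.
Substitute:
  nu = -(-0.000132) / 0.000387
  nu = 0.3411
Final answer: nu = 0.3411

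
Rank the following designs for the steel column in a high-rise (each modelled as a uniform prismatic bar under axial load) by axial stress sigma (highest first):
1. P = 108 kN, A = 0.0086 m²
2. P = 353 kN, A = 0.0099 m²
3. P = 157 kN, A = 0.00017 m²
Model: a uniform prismatic bar under axial load, so sigma = P / A (SI units).
  Case 1: sigma = 108000 / 0.0086 = 1.256 × 10⁷ Pa = 12.56 MPa
  Case 2: sigma = 353000 / 0.0099 = 3.566 × 10⁷ Pa = 35.66 MPa
  Case 3: sigma = 157000 / 0.00017 = 9.235 × 10⁸ Pa = 923.5 MPa
Ordering: 923.5 MPa (case 3) > 35.66 MPa (case 2) > 12.56 MPa (case 1)
Final answer: 3, 2, 1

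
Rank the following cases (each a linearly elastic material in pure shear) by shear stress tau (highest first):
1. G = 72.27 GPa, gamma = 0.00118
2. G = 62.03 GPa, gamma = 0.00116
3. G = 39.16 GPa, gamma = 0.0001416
Model: a linearly elastic material in pure shear, so tau = G·gamma (SI units).
  Case 1: tau = (7.227 × 10¹⁰) × 0.00118 = 8.528 × 10⁷ Pa = 85.28 MPa
  Case 2: tau = (6.203 × 10¹⁰) × 0.00116 = 7.195 × 10⁷ Pa = 71.95 MPa
  Case 3: tau = (3.916 × 10¹⁰) × 0.0001416 = 5.545 × 10⁶ Pa = 5.545 MPa
Ordering: 85.28 MPa (case 1) > 71.95 MPa (case 2) > 5.545 MPa (case 3)
Final answer: 1, 2, 3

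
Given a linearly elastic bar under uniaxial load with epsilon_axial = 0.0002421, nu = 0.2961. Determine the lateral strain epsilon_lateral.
Model: a linearly elastic bar under uniaxial load, so epsilon_lateral = -nu·epsilon_axial.
Substitute:
  epsilon_lateral = -(0.2961 × 0.0002421)
  epsilon_lateral = -7.169 × 10⁻⁵
Final answer: epsilon_lateral = -7.169 × 10⁻⁵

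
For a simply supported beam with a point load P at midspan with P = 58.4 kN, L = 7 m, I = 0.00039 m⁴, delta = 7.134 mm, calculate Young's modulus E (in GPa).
Model: a simply supported beam with a point load P at midspan, so delta = (P·L^3) / (48·E·I).
Solve for E: E = (P·L^3) / (48·delta·I).
Convert to SI units:
  P = 58.4 kN = 58400 N
  delta = 7.134 mm = 0.007134 m
Substitute:
  E = (58400 × 7^3) / (48 × 0.007134 × 0.00039)
  E = 1.5 × 10¹¹ Pa
Convert: E = 1.5 × 10¹¹ Pa = 150 GPa
Final answer: E = 150 GPa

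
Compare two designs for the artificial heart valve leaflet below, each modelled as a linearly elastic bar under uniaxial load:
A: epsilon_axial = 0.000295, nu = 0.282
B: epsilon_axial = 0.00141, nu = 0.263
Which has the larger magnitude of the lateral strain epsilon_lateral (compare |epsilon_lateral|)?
Model: a linearly elastic bar under uniaxial load, so epsilon_lateral = -nu·epsilon_axial (SI units).
  A: epsilon_lateral = -(0.282 × 0.000295) = -8.319 × 10⁻⁵
  B: epsilon_lateral = -(0.263 × 0.00141) = -0.0003708
|epsilon_lateral|: A = 8.319 × 10⁻⁵, B = 0.0003708, so B is larger in magnitude.
Final answer: B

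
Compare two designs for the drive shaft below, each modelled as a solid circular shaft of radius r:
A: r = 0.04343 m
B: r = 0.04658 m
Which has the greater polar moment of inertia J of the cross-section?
Model: a solid circular shaft of radius r, so J = (π·r^4) / 2 (SI units).
  A: J = (π × 0.04343^4) / 2 = 5.588 × 10⁻⁶ m⁴
  B: J = (π × 0.04658^4) / 2 = 7.395 × 10⁻⁶ m⁴
7.395 × 10⁻⁶ m⁴ > 5.588 × 10⁻⁶ m⁴, so B is larger.
Final answer: B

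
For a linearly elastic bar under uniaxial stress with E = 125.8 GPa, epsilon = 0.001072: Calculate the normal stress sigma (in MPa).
Model: a linearly elastic bar under uniaxial stress, so sigma = E·epsilon.
Convert to SI units:
  E = 125.8 GPa = 1.258 × 10¹¹ Pa
Substitute:
  sigma = (1.258 × 10¹¹) × 0.001072
  sigma = 1.349 × 10⁸ Pa
Convert: sigma = 1.349 × 10⁸ Pa = 134.9 MPa
Final answer: sigma = 134.9 MPa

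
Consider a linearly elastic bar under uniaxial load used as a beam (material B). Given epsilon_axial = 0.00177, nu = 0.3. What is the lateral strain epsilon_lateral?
Model: a linearly elastic bar under uniaxial load, so epsilon_lateral = -nu·epsilon_axial.
Substitute:
  epsilon_lateral = -(0.3 × 0.00177)
  epsilon_lateral = -0.000531
Final answer: epsilon_lateral = -0.000531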